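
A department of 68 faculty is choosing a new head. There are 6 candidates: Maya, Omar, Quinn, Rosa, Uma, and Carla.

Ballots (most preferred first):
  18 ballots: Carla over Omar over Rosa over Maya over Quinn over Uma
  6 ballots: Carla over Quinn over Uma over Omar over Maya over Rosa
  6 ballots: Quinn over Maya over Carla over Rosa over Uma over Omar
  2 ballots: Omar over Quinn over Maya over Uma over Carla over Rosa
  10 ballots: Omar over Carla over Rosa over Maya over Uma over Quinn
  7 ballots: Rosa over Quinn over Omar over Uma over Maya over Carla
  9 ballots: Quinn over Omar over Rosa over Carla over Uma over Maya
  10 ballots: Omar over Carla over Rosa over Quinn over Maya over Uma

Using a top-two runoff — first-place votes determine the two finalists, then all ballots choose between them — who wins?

Omar

Round 1 first-place votes: Maya 0, Omar 22, Quinn 15, Rosa 7, Uma 0, Carla 24. Carla and Omar advance.
Runoff: Carla is ranked above Omar on 30 ballots, Omar above Carla on 38.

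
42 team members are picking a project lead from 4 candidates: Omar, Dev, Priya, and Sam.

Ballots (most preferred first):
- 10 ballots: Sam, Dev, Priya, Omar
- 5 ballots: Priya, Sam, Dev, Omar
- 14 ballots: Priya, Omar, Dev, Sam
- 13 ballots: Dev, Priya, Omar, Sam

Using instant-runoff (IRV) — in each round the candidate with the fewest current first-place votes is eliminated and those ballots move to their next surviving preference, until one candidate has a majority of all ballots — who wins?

Round 1: Omar 0, Dev 13, Priya 19, Sam 10. Omar eliminated.
Round 2: Dev 13, Priya 19, Sam 10. Sam eliminated.
Round 3: Dev 23, Priya 19. Dev has a majority (≥22).

Dev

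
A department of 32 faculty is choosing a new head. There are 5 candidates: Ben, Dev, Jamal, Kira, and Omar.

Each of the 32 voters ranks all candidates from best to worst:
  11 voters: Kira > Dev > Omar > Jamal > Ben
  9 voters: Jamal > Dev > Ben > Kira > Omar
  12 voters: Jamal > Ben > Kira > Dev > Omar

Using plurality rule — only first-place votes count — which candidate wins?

Jamal

First-place votes: Ben 0, Dev 0, Jamal 21, Kira 11, Omar 0.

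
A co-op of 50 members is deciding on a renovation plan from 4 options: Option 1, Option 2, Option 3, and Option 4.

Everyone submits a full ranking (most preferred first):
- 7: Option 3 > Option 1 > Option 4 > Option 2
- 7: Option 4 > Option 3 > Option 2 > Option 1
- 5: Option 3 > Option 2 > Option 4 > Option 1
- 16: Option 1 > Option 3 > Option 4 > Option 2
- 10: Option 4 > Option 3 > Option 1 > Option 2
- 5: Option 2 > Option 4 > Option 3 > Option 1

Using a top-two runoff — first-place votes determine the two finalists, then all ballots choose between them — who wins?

Round 1 first-place votes: Option 1 16, Option 2 5, Option 3 12, Option 4 17. Option 4 and Option 1 advance.
Runoff: Option 4 is ranked above Option 1 on 27 ballots, Option 1 above Option 4 on 23.

Option 4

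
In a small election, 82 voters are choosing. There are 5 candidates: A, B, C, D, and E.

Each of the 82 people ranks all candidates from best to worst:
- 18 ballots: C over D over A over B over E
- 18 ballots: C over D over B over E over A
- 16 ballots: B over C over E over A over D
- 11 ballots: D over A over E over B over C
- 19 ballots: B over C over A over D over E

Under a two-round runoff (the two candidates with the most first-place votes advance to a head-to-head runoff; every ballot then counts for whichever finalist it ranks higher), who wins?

Round 1 first-place votes: A 0, B 35, C 36, D 11, E 0. C and B advance.
Runoff: C is ranked above B on 36 ballots, B above C on 46.

B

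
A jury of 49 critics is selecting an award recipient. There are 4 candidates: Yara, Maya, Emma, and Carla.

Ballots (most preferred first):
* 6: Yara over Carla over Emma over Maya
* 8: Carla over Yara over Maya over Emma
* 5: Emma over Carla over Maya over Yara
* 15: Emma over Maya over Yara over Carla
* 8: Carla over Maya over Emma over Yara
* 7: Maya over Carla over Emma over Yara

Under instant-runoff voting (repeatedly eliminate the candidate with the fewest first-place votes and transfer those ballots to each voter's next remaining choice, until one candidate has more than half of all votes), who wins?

Carla

Round 1: Yara 6, Maya 7, Emma 20, Carla 16. Yara eliminated.
Round 2: Maya 7, Emma 20, Carla 22. Maya eliminated.
Round 3: Emma 20, Carla 29. Carla has a majority (≥25).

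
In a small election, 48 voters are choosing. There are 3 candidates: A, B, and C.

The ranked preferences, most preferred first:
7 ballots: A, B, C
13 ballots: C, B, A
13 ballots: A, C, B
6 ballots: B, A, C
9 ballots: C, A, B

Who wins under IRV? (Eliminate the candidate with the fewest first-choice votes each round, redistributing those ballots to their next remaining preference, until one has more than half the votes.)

A

Round 1: A 20, B 6, C 22. B eliminated.
Round 2: A 26, C 22. A has a majority (≥25).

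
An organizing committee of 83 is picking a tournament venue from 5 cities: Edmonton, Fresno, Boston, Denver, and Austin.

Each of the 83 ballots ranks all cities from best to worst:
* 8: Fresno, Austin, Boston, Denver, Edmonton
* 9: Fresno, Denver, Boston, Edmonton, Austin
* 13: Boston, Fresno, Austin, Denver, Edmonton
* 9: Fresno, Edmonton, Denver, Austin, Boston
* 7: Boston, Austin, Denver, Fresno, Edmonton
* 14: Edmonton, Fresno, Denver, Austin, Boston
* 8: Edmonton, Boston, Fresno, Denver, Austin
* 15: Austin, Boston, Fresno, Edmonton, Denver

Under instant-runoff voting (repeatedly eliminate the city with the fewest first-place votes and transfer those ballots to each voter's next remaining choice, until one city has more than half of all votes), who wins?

Boston

Round 1: Edmonton 22, Fresno 26, Boston 20, Denver 0, Austin 15. Denver eliminated.
Round 2: Edmonton 22, Fresno 26, Boston 20, Austin 15. Austin eliminated.
Round 3: Edmonton 22, Fresno 26, Boston 35. Edmonton eliminated.
Round 4: Fresno 40, Boston 43. Boston has a majority (≥42).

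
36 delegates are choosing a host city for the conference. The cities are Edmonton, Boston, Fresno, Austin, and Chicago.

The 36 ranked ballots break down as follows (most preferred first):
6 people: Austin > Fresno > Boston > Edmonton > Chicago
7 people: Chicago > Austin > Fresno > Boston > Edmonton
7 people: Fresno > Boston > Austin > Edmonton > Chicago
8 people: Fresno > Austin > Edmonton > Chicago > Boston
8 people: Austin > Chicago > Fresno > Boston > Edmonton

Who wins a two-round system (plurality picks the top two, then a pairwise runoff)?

Round 1 first-place votes: Edmonton 0, Boston 0, Fresno 15, Austin 14, Chicago 7. Fresno and Austin advance.
Runoff: Fresno is ranked above Austin on 15 ballots, Austin above Fresno on 21.

Austin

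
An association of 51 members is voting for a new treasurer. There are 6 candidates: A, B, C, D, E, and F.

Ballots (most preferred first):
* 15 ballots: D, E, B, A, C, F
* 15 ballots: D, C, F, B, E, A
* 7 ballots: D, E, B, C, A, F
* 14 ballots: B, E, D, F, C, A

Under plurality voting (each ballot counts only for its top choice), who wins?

First-place votes: A 0, B 14, C 0, D 37, E 0, F 0.

D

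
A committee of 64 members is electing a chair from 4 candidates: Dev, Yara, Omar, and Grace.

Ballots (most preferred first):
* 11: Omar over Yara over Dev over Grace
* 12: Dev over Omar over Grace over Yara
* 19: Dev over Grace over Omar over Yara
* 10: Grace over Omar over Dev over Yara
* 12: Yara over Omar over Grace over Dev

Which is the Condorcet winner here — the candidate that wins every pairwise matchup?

Omar

Omar vs Dev: 33–31
Omar vs Yara: 52–12
Omar vs Grace: 35–29
Omar beats every other candidate.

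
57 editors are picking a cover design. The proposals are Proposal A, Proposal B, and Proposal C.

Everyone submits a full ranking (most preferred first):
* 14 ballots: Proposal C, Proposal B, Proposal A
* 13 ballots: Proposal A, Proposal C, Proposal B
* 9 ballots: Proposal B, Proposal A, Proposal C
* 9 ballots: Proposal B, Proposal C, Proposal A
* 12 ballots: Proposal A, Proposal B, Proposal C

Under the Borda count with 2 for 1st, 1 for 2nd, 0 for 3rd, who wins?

Proposal A: 14×0 + 13×2 + 9×1 + 9×0 + 12×2 = 59
Proposal B: 14×1 + 13×0 + 9×2 + 9×2 + 12×1 = 62
Proposal C: 14×2 + 13×1 + 9×0 + 9×1 + 12×0 = 50

Proposal B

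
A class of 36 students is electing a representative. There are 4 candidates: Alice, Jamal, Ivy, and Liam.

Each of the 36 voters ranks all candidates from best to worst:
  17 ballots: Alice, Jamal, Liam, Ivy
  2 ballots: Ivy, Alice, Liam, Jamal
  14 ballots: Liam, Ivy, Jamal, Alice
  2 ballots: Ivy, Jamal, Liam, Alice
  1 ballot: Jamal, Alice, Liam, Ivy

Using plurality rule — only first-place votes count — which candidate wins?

First-place votes: Alice 17, Jamal 1, Ivy 4, Liam 14.

Alice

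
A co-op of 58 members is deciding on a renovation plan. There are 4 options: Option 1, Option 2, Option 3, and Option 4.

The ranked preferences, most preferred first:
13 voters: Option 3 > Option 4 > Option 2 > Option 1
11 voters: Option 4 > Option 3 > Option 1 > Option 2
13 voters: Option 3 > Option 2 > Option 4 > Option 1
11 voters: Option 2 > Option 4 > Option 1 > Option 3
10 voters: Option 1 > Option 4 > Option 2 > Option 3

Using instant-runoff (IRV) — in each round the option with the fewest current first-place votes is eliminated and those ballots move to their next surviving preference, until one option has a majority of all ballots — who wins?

Option 4

Round 1: Option 1 10, Option 2 11, Option 3 26, Option 4 11. Option 1 eliminated.
Round 2: Option 2 11, Option 3 26, Option 4 21. Option 2 eliminated.
Round 3: Option 3 26, Option 4 32. Option 4 has a majority (≥30).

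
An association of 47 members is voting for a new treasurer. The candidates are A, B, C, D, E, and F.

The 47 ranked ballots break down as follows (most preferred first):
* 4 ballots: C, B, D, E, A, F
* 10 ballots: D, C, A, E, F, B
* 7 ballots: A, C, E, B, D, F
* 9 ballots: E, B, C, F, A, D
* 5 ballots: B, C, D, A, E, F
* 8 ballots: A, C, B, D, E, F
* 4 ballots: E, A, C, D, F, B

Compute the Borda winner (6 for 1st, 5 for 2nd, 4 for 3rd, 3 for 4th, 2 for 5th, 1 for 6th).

C

A: 4×2 + 10×4 + 7×6 + 9×2 + 5×3 + 8×6 + 4×5 = 191
B: 4×5 + 10×1 + 7×3 + 9×5 + 5×6 + 8×4 + 4×1 = 162
C: 4×6 + 10×5 + 7×5 + 9×4 + 5×5 + 8×5 + 4×4 = 226
D: 4×4 + 10×6 + 7×2 + 9×1 + 5×4 + 8×3 + 4×3 = 155
E: 4×3 + 10×3 + 7×4 + 9×6 + 5×2 + 8×2 + 4×6 = 174
F: 4×1 + 10×2 + 7×1 + 9×3 + 5×1 + 8×1 + 4×2 = 79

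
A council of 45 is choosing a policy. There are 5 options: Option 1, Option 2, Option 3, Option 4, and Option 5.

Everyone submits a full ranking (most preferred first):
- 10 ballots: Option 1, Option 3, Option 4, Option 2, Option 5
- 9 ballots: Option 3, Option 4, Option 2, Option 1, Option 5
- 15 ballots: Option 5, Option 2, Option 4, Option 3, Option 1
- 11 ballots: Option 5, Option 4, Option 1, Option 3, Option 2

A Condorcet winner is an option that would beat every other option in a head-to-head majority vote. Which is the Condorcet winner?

Option 5

Option 5 vs Option 1: 26–19
Option 5 vs Option 2: 26–19
Option 5 vs Option 3: 26–19
Option 5 vs Option 4: 26–19
Option 5 beats every other option.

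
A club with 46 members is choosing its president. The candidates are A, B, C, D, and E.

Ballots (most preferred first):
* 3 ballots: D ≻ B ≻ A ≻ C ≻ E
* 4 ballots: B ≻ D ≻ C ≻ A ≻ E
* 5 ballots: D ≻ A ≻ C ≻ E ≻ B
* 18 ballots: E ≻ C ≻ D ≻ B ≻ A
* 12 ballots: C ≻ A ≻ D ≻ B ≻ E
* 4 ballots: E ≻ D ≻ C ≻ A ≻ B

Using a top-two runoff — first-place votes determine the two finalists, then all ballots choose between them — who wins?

Round 1 first-place votes: A 0, B 4, C 12, D 8, E 22. E and C advance.
Runoff: E is ranked above C on 22 ballots, C above E on 24.

C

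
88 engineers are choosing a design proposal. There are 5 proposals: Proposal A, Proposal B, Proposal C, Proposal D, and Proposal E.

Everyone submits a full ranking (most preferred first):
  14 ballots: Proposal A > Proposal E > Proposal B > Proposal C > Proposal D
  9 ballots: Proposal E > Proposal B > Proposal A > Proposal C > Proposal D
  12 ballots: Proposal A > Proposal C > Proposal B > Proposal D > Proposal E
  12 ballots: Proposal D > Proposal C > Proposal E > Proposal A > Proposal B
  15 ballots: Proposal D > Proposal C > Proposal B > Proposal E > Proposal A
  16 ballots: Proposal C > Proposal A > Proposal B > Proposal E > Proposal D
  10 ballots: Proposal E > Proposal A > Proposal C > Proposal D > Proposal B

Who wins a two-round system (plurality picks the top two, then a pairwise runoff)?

Proposal A

Round 1 first-place votes: Proposal A 26, Proposal B 0, Proposal C 16, Proposal D 27, Proposal E 19. Proposal D and Proposal A advance.
Runoff: Proposal D is ranked above Proposal A on 27 ballots, Proposal A above Proposal D on 61.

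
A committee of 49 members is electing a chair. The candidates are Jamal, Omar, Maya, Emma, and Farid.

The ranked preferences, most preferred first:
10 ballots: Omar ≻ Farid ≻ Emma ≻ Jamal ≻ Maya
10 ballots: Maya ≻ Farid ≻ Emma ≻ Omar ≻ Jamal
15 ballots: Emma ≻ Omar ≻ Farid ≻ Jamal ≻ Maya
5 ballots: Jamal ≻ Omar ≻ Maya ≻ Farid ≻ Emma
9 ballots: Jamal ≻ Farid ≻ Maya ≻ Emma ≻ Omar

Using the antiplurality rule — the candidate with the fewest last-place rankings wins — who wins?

Last-place votes: Jamal 10, Omar 9, Maya 25, Emma 5, Farid 0.

Farid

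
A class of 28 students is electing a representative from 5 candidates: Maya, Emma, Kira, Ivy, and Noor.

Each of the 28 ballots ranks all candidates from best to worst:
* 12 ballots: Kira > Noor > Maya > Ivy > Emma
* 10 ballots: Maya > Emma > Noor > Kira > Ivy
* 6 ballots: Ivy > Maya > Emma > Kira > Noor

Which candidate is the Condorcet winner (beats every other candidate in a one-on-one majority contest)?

Maya

Maya vs Emma: 28–0
Maya vs Kira: 16–12
Maya vs Ivy: 22–6
Maya vs Noor: 16–12
Maya beats every other candidate.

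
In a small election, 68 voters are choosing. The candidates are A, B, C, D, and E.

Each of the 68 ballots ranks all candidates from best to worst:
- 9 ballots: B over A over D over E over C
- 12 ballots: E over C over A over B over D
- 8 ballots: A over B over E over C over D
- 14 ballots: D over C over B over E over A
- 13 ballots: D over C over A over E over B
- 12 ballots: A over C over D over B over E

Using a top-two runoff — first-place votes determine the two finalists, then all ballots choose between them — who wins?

Round 1 first-place votes: A 20, B 9, C 0, D 27, E 12. D and A advance.
Runoff: D is ranked above A on 27 ballots, A above D on 41.

A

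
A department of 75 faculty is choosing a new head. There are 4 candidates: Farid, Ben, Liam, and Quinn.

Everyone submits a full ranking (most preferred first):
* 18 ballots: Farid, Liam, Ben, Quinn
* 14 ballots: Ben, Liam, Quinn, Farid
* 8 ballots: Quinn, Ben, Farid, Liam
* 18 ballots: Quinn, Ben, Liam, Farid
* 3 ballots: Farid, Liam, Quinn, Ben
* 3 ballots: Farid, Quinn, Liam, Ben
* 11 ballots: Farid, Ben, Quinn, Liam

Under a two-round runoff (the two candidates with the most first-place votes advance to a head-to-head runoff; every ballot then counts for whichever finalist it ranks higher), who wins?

Quinn

Round 1 first-place votes: Farid 35, Ben 14, Liam 0, Quinn 26. Farid and Quinn advance.
Runoff: Farid is ranked above Quinn on 35 ballots, Quinn above Farid on 40.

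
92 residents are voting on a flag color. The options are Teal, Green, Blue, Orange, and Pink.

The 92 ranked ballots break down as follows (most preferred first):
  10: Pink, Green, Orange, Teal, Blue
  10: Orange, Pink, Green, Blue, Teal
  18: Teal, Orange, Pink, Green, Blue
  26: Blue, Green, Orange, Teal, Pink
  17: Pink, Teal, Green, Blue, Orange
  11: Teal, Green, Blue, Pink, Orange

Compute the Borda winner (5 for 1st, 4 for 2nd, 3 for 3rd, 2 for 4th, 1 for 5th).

Teal: 10×2 + 10×1 + 18×5 + 26×2 + 17×4 + 11×5 = 295
Green: 10×4 + 10×3 + 18×2 + 26×4 + 17×3 + 11×4 = 305
Blue: 10×1 + 10×2 + 18×1 + 26×5 + 17×2 + 11×3 = 245
Orange: 10×3 + 10×5 + 18×4 + 26×3 + 17×1 + 11×1 = 258
Pink: 10×5 + 10×4 + 18×3 + 26×1 + 17×5 + 11×2 = 277

Green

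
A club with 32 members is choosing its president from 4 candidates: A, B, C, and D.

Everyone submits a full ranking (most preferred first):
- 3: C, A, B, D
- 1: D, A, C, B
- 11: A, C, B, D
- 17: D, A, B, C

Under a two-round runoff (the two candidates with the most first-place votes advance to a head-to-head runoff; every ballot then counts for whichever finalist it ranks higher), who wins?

Round 1 first-place votes: A 11, B 0, C 3, D 18. D and A advance.
Runoff: D is ranked above A on 18 ballots, A above D on 14.

D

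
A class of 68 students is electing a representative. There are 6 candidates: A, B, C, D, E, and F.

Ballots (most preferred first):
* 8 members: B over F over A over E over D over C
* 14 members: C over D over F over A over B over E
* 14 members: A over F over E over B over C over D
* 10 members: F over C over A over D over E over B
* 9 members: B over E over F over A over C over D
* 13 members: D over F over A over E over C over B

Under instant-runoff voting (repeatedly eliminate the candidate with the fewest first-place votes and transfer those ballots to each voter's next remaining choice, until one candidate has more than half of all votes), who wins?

Round 1: A 14, B 17, C 14, D 13, E 0, F 10. E eliminated.
Round 2: A 14, B 17, C 14, D 13, F 10. F eliminated.
Round 3: A 14, B 17, C 24, D 13. D eliminated.
Round 4: A 27, B 17, C 24. B eliminated.
Round 5: A 44, C 24. A has a majority (≥35).

A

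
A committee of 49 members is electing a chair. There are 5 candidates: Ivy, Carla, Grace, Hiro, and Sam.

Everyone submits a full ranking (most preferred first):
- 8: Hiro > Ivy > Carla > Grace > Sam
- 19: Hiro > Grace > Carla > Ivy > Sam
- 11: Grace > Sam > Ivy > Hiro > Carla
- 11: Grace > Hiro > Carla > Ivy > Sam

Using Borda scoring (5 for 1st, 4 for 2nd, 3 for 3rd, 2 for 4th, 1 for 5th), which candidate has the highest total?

Grace

Ivy: 8×4 + 19×2 + 11×3 + 11×2 = 125
Carla: 8×3 + 19×3 + 11×1 + 11×3 = 125
Grace: 8×2 + 19×4 + 11×5 + 11×5 = 202
Hiro: 8×5 + 19×5 + 11×2 + 11×4 = 201
Sam: 8×1 + 19×1 + 11×4 + 11×1 = 82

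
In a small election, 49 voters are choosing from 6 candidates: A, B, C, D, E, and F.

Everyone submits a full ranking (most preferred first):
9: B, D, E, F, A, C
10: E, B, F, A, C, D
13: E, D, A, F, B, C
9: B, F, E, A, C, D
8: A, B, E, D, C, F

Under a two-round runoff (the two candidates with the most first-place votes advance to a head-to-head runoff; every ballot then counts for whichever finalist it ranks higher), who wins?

Round 1 first-place votes: A 8, B 18, C 0, D 0, E 23, F 0. E and B advance.
Runoff: E is ranked above B on 23 ballots, B above E on 26.

B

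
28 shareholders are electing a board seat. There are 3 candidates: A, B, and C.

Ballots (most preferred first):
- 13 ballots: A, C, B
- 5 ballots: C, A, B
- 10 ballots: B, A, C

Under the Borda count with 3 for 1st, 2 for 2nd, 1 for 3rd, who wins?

A

A: 13×3 + 5×2 + 10×2 = 69
B: 13×1 + 5×1 + 10×3 = 48
C: 13×2 + 5×3 + 10×1 = 51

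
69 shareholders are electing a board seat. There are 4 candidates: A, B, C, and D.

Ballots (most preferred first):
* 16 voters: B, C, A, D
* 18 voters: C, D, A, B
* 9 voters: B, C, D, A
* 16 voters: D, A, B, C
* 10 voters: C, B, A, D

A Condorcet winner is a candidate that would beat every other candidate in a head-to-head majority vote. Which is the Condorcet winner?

B vs A: 35–34
B vs C: 41–28
B vs D: 35–34
B beats every other candidate.

B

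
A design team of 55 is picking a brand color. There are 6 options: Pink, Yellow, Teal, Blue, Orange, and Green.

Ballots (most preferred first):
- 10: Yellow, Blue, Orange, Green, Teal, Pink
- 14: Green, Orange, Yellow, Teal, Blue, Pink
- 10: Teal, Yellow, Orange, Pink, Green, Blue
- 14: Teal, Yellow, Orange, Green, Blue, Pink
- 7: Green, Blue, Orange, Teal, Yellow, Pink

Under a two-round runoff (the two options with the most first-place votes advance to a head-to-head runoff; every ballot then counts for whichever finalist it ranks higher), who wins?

Green

Round 1 first-place votes: Pink 0, Yellow 10, Teal 24, Blue 0, Orange 0, Green 21. Teal and Green advance.
Runoff: Teal is ranked above Green on 24 ballots, Green above Teal on 31.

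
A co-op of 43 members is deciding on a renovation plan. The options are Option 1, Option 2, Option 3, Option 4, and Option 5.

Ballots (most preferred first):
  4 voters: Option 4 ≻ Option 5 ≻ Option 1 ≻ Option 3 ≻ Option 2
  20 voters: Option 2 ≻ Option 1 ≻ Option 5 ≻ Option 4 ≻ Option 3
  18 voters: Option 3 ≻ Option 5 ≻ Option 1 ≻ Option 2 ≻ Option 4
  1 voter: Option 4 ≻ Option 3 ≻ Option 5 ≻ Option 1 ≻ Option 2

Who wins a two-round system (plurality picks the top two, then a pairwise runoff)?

Option 3

Round 1 first-place votes: Option 1 0, Option 2 20, Option 3 18, Option 4 5, Option 5 0. Option 2 and Option 3 advance.
Runoff: Option 2 is ranked above Option 3 on 20 ballots, Option 3 above Option 2 on 23.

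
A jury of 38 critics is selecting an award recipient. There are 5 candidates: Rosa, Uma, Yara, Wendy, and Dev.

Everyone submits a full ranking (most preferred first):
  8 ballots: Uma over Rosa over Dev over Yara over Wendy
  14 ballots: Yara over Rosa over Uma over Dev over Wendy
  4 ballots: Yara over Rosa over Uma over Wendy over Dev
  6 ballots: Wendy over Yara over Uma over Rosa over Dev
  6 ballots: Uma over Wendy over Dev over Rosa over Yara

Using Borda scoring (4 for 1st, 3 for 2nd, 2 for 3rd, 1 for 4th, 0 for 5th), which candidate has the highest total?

Uma

Rosa: 8×3 + 14×3 + 4×3 + 6×1 + 6×1 = 90
Uma: 8×4 + 14×2 + 4×2 + 6×2 + 6×4 = 104
Yara: 8×1 + 14×4 + 4×4 + 6×3 + 6×0 = 98
Wendy: 8×0 + 14×0 + 4×1 + 6×4 + 6×3 = 46
Dev: 8×2 + 14×1 + 4×0 + 6×0 + 6×2 = 42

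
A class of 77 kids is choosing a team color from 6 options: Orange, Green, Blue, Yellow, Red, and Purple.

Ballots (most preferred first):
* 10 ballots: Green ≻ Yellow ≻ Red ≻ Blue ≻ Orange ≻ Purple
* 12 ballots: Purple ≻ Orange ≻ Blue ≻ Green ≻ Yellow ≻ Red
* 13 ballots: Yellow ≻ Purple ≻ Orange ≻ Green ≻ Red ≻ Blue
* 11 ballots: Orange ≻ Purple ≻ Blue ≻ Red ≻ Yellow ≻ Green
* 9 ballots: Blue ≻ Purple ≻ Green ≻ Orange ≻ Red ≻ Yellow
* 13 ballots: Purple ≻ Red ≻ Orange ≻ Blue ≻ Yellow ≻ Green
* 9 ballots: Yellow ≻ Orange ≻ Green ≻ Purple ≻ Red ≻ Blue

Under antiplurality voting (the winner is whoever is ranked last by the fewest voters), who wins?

Orange

Last-place votes: Orange 0, Green 24, Blue 22, Yellow 9, Red 12, Purple 10.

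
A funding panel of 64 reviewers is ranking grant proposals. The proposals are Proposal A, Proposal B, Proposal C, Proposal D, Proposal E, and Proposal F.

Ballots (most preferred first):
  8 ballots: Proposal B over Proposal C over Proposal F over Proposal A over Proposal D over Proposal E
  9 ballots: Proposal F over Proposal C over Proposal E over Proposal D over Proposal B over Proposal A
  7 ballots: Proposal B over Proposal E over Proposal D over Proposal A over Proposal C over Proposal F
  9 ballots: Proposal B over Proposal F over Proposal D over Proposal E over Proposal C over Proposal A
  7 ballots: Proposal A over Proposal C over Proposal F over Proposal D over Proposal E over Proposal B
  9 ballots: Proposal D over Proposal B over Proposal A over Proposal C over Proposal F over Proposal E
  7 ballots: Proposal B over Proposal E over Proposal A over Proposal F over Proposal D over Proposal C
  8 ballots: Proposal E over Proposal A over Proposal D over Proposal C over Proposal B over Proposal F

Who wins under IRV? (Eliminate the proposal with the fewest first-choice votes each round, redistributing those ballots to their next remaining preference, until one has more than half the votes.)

Proposal D

Round 1: Proposal A 7, Proposal B 31, Proposal C 0, Proposal D 9, Proposal E 8, Proposal F 9. Proposal C eliminated.
Round 2: Proposal A 7, Proposal B 31, Proposal D 9, Proposal E 8, Proposal F 9. Proposal A eliminated.
Round 3: Proposal B 31, Proposal D 9, Proposal E 8, Proposal F 16. Proposal E eliminated.
Round 4: Proposal B 31, Proposal D 17, Proposal F 16. Proposal F eliminated.
Round 5: Proposal B 31, Proposal D 33. Proposal D has a majority (≥33).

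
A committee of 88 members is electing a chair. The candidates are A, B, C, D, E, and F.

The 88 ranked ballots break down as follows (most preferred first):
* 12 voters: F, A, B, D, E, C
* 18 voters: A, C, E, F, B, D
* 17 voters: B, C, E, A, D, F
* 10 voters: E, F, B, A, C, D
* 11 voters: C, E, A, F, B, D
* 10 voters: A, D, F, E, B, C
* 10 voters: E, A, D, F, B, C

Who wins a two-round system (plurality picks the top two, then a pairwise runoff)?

Round 1 first-place votes: A 28, B 17, C 11, D 0, E 20, F 12. A and E advance.
Runoff: A is ranked above E on 40 ballots, E above A on 48.

E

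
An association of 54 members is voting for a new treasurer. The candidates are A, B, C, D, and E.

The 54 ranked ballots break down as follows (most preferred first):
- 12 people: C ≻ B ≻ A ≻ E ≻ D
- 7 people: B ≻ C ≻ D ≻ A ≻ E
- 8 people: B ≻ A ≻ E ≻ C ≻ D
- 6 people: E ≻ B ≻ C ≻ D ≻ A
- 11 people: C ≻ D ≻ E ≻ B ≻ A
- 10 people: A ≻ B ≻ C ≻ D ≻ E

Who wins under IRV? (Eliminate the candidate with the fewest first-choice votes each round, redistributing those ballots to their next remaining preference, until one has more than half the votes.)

B

Round 1: A 10, B 15, C 23, D 0, E 6. D eliminated.
Round 2: A 10, B 15, C 23, E 6. E eliminated.
Round 3: A 10, B 21, C 23. A eliminated.
Round 4: B 31, C 23. B has a majority (≥28).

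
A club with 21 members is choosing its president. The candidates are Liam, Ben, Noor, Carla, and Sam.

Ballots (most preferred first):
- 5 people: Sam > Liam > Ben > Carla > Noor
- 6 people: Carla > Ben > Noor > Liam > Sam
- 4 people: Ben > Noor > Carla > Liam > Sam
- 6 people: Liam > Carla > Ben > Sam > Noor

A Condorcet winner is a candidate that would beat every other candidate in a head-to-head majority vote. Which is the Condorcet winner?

Liam

Liam vs Ben: 11–10
Liam vs Noor: 11–10
Liam vs Carla: 11–10
Liam vs Sam: 16–5
Liam beats every other candidate.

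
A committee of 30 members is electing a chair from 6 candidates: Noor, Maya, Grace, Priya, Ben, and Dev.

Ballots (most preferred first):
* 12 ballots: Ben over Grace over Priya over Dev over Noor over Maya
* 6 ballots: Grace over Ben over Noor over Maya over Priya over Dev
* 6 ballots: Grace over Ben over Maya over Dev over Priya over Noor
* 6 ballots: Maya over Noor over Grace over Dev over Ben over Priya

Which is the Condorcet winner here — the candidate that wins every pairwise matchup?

Grace

Grace vs Noor: 24–6
Grace vs Maya: 24–6
Grace vs Priya: 30–0
Grace vs Ben: 18–12
Grace vs Dev: 30–0
Grace beats every other candidate.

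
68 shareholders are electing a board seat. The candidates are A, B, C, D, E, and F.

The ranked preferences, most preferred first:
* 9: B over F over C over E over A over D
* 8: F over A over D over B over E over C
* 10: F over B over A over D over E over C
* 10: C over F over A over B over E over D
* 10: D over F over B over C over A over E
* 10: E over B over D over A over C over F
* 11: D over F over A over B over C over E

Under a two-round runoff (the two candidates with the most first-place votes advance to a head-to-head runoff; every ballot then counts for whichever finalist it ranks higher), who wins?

F

Round 1 first-place votes: A 0, B 9, C 10, D 21, E 10, F 18. D and F advance.
Runoff: D is ranked above F on 31 ballots, F above D on 37.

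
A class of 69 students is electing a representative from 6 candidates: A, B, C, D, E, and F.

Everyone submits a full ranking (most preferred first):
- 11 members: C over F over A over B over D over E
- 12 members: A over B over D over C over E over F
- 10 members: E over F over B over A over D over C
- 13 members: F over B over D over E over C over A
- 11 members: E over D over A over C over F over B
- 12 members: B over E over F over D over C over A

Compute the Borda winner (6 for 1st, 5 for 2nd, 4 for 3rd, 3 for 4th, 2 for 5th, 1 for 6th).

A: 11×4 + 12×6 + 10×3 + 13×1 + 11×4 + 12×1 = 215
B: 11×3 + 12×5 + 10×4 + 13×5 + 11×1 + 12×6 = 281
C: 11×6 + 12×3 + 10×1 + 13×2 + 11×3 + 12×2 = 195
D: 11×2 + 12×4 + 10×2 + 13×4 + 11×5 + 12×3 = 233
E: 11×1 + 12×2 + 10×6 + 13×3 + 11×6 + 12×5 = 260
F: 11×5 + 12×1 + 10×5 + 13×6 + 11×2 + 12×4 = 265

B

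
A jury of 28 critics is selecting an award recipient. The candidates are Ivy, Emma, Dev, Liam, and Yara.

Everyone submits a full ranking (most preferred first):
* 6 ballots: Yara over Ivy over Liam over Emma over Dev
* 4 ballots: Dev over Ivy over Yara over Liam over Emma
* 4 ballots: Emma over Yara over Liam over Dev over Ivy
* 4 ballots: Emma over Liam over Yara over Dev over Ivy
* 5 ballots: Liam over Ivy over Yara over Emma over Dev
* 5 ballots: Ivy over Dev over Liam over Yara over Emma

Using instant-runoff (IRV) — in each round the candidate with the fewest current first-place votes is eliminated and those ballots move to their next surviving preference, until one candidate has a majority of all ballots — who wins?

Round 1: Ivy 5, Emma 8, Dev 4, Liam 5, Yara 6. Dev eliminated.
Round 2: Ivy 9, Emma 8, Liam 5, Yara 6. Liam eliminated.
Round 3: Ivy 14, Emma 8, Yara 6. Yara eliminated.
Round 4: Ivy 20, Emma 8. Ivy has a majority (≥15).

Ivy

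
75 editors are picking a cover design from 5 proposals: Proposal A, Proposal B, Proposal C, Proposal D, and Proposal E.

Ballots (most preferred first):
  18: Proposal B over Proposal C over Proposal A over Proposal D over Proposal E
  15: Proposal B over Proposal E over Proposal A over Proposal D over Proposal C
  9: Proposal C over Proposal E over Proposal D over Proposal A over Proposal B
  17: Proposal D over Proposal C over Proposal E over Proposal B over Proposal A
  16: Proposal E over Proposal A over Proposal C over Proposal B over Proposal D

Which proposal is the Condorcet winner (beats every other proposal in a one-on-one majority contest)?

Proposal C

Proposal C vs Proposal A: 44–31
Proposal C vs Proposal B: 42–33
Proposal C vs Proposal D: 43–32
Proposal C vs Proposal E: 44–31
Proposal C beats every other proposal.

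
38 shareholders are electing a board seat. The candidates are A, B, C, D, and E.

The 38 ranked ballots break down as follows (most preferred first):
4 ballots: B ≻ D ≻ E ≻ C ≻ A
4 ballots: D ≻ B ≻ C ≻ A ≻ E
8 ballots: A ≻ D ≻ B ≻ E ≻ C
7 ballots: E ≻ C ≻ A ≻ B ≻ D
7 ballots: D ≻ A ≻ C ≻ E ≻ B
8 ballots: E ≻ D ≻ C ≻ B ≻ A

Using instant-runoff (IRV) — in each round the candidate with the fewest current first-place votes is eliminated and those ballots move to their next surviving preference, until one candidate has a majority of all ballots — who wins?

D

Round 1: A 8, B 4, C 0, D 11, E 15. C eliminated.
Round 2: A 8, B 4, D 11, E 15. B eliminated.
Round 3: A 8, D 15, E 15. A eliminated.
Round 4: D 23, E 15. D has a majority (≥20).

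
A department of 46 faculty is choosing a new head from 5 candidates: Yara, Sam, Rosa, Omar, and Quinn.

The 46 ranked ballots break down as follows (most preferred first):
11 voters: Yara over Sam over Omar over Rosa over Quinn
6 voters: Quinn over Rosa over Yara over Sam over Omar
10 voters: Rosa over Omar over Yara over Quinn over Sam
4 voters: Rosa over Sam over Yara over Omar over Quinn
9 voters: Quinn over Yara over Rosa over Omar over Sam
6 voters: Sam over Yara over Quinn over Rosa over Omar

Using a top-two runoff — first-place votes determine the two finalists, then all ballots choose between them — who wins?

Round 1 first-place votes: Yara 11, Sam 6, Rosa 14, Omar 0, Quinn 15. Quinn and Rosa advance.
Runoff: Quinn is ranked above Rosa on 21 ballots, Rosa above Quinn on 25.

Rosa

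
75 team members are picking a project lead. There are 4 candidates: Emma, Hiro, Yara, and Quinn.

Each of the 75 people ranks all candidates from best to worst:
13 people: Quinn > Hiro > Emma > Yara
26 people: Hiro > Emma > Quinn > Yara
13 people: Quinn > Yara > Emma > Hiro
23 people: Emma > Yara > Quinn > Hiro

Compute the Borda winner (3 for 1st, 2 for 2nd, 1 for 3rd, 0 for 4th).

Emma

Emma: 13×1 + 26×2 + 13×1 + 23×3 = 147
Hiro: 13×2 + 26×3 + 13×0 + 23×0 = 104
Yara: 13×0 + 26×0 + 13×2 + 23×2 = 72
Quinn: 13×3 + 26×1 + 13×3 + 23×1 = 127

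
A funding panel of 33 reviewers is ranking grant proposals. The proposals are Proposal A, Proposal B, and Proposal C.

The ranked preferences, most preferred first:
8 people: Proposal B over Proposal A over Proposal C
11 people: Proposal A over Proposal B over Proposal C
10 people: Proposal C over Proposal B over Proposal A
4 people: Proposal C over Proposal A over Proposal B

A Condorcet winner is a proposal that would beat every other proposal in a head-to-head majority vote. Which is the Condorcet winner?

Proposal B

Proposal B vs Proposal A: 18–15
Proposal B vs Proposal C: 19–14
Proposal B beats every other proposal.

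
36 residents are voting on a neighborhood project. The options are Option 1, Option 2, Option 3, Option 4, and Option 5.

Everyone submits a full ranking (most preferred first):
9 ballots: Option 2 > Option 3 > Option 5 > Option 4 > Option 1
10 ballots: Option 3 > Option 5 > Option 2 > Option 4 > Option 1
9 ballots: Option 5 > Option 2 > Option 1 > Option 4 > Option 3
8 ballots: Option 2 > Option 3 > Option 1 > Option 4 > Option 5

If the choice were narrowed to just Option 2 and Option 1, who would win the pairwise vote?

Option 2 is ranked above Option 1 on 36 ballots; Option 1 above Option 2 on 0.

Option 2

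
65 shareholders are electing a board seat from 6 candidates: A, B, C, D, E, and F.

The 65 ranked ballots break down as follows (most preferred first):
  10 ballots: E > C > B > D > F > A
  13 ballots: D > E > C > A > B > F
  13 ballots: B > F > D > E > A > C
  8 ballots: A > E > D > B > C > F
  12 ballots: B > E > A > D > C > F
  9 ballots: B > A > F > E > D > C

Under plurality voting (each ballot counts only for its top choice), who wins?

B

First-place votes: A 8, B 34, C 0, D 13, E 10, F 0.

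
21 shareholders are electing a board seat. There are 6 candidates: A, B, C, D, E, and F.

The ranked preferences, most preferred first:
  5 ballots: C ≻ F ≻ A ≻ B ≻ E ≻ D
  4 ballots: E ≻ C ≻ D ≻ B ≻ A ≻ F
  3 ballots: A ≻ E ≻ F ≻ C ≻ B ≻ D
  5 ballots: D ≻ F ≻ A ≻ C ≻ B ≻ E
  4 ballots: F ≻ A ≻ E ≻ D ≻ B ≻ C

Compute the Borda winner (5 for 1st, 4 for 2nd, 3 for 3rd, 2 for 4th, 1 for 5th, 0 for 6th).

F

A: 5×3 + 4×1 + 3×5 + 5×3 + 4×4 = 65
B: 5×2 + 4×2 + 3×1 + 5×1 + 4×1 = 30
C: 5×5 + 4×4 + 3×2 + 5×2 + 4×0 = 57
D: 5×0 + 4×3 + 3×0 + 5×5 + 4×2 = 45
E: 5×1 + 4×5 + 3×4 + 5×0 + 4×3 = 49
F: 5×4 + 4×0 + 3×3 + 5×4 + 4×5 = 69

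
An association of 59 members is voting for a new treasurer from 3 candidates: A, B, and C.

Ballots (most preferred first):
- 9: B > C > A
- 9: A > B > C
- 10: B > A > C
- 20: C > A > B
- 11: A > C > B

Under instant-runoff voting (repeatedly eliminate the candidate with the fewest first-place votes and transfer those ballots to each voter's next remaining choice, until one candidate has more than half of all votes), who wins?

Round 1: A 20, B 19, C 20. B eliminated.
Round 2: A 30, C 29. A has a majority (≥30).

A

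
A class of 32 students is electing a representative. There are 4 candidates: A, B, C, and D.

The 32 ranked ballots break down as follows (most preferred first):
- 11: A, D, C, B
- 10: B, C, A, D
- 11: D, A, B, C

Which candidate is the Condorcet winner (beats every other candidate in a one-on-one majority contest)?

A

A vs B: 22–10
A vs C: 22–10
A vs D: 21–11
A beats every other candidate.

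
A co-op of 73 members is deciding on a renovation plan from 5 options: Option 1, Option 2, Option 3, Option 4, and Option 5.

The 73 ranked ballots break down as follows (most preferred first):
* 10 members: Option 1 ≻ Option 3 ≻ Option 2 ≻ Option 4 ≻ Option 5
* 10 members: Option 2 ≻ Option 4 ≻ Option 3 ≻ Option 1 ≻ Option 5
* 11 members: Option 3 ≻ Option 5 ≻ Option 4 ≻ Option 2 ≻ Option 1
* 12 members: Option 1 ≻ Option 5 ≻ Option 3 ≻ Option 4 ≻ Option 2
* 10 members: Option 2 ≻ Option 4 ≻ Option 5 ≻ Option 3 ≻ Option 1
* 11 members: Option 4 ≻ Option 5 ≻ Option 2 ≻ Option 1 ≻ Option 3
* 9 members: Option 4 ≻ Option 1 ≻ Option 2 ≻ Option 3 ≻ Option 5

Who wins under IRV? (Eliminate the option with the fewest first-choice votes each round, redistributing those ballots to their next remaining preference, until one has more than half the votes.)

Option 4

Round 1: Option 1 22, Option 2 20, Option 3 11, Option 4 20, Option 5 0. Option 5 eliminated.
Round 2: Option 1 22, Option 2 20, Option 3 11, Option 4 20. Option 3 eliminated.
Round 3: Option 1 22, Option 2 20, Option 4 31. Option 2 eliminated.
Round 4: Option 1 22, Option 4 51. Option 4 has a majority (≥37).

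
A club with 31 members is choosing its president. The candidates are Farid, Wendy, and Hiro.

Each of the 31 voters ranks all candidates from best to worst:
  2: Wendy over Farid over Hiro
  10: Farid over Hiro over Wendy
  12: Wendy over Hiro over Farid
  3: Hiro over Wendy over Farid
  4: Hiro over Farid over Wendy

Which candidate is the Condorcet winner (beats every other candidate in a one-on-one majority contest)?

Hiro vs Farid: 19–12
Hiro vs Wendy: 17–14
Hiro beats every other candidate.

Hiro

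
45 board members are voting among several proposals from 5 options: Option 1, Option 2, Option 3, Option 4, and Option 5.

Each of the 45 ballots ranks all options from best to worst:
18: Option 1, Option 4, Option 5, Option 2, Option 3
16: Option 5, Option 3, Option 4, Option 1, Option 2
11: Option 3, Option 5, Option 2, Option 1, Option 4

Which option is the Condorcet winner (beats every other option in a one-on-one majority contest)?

Option 5 vs Option 1: 27–18
Option 5 vs Option 2: 45–0
Option 5 vs Option 3: 34–11
Option 5 vs Option 4: 27–18
Option 5 beats every other option.

Option 5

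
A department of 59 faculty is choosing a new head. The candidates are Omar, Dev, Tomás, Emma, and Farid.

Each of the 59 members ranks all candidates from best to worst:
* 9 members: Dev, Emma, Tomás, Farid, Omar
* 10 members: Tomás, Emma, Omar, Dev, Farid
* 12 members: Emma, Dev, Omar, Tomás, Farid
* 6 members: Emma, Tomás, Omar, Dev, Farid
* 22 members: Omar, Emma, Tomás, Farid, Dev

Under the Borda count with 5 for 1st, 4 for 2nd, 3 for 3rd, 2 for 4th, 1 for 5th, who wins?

Emma

Omar: 9×1 + 10×3 + 12×3 + 6×3 + 22×5 = 203
Dev: 9×5 + 10×2 + 12×4 + 6×2 + 22×1 = 147
Tomás: 9×3 + 10×5 + 12×2 + 6×4 + 22×3 = 191
Emma: 9×4 + 10×4 + 12×5 + 6×5 + 22×4 = 254
Farid: 9×2 + 10×1 + 12×1 + 6×1 + 22×2 = 90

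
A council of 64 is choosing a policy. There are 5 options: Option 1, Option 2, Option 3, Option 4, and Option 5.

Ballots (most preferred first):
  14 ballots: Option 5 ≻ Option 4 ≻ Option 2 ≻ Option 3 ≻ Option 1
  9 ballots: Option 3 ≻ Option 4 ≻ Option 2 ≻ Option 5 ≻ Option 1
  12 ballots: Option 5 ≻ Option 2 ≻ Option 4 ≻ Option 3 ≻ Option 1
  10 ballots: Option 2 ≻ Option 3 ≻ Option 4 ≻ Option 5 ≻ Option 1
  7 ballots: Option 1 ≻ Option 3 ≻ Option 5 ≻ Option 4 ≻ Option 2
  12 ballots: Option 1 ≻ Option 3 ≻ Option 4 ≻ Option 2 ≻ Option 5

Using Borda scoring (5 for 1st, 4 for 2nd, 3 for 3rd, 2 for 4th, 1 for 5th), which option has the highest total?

Option 1: 14×1 + 9×1 + 12×1 + 10×1 + 7×5 + 12×5 = 140
Option 2: 14×3 + 9×3 + 12×4 + 10×5 + 7×1 + 12×2 = 198
Option 3: 14×2 + 9×5 + 12×2 + 10×4 + 7×4 + 12×4 = 213
Option 4: 14×4 + 9×4 + 12×3 + 10×3 + 7×2 + 12×3 = 208
Option 5: 14×5 + 9×2 + 12×5 + 10×2 + 7×3 + 12×1 = 201

Option 3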